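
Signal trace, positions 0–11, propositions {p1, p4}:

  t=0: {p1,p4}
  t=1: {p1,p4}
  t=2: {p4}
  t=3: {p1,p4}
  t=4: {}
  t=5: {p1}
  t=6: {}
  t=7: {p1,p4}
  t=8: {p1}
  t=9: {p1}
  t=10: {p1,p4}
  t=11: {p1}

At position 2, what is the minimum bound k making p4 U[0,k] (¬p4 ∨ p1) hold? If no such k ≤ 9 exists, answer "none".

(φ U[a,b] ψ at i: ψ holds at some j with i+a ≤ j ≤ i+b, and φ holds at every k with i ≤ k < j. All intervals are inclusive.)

Need earliest j ≥ 2 with (¬p4 ∨ p1), and p4 at every k in [2,j-1].
  j=2: rhs fails.
  j=3: rhs holds; lhs holds on [2,2]. k = 1.

1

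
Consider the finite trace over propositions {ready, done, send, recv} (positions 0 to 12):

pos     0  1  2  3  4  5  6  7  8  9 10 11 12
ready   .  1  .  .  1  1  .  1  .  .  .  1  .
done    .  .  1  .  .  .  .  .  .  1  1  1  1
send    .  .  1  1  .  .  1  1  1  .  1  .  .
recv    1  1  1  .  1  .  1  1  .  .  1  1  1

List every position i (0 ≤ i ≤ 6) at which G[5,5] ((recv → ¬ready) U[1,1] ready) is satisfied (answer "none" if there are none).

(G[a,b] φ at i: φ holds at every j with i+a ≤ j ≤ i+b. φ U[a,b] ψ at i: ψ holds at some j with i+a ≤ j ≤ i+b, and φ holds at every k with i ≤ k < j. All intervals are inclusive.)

1, 5

Evaluate at each i in [0,6]:
  i=0: ✗ (fails at j=5)
  i=1: ✓ (all of [6,6])
  i=2: ✗ (fails at j=7)
  i=3: ✗ (fails at j=8)
  i=4: ✗ (fails at j=9)
  i=5: ✓ (all of [10,10])
  i=6: ✗ (fails at j=11)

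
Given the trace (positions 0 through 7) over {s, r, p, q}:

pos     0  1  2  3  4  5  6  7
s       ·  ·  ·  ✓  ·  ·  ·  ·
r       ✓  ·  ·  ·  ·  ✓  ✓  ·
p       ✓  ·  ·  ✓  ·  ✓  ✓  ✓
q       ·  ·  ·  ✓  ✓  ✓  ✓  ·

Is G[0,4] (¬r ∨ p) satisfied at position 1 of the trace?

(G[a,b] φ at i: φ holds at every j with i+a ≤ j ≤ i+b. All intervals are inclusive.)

Check (¬r ∨ p) at every j in [1,5]:
  j=1: true
  j=2: true
  j=3: true
  j=4: true
  j=5: true
All positions satisfy it → formula holds.

Holds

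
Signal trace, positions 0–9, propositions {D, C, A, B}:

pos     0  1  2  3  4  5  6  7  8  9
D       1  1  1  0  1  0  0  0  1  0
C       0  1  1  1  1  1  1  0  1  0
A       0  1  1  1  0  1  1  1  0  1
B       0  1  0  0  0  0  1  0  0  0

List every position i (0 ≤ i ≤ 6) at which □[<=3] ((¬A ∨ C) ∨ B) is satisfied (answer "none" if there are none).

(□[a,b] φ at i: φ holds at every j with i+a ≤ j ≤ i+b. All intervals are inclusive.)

0, 1, 2, 3

Evaluate at each i in [0,6]:
  i=0: ✓ (all of [0,3])
  i=1: ✓ (all of [1,4])
  i=2: ✓ (all of [2,5])
  i=3: ✓ (all of [3,6])
  i=4: ✗ (fails at j=7)
  i=5: ✗ (fails at j=7)
  i=6: ✗ (fails at j=7)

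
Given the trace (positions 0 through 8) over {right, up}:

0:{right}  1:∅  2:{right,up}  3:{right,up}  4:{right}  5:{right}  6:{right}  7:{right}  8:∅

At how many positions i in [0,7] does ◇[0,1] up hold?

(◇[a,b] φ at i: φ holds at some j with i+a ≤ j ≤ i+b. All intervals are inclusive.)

3

Evaluate at each i in [0,7]:
  i=0: ✗ (none in [0,1])
  i=1: ✓ (witness j=2)
  i=2: ✓ (witness j=2)
  i=3: ✓ (witness j=3)
  i=4: ✗ (none in [4,5])
  i=5: ✗ (none in [5,6])
  i=6: ✗ (none in [6,7])
  i=7: ✗ (none in [7,8])
Positions where it holds: {1, 2, 3} → 3.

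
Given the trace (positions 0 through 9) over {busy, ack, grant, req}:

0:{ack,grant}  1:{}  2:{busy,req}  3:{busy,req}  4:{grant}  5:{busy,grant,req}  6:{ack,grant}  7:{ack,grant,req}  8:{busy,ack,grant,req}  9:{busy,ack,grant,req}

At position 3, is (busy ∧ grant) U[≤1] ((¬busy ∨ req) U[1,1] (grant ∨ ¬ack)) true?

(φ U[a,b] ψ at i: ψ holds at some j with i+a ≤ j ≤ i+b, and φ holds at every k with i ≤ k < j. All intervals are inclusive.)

Need some j in [3,4] with ((¬busy ∨ req) U[1,1] (grant ∨ ¬ack)), and (busy ∧ grant) at every k in [3,j-1].
  j=3: ((¬busy ∨ req) U[1,1] (grant ∨ ¬ack)) holds; no prefix to check → satisfied.

True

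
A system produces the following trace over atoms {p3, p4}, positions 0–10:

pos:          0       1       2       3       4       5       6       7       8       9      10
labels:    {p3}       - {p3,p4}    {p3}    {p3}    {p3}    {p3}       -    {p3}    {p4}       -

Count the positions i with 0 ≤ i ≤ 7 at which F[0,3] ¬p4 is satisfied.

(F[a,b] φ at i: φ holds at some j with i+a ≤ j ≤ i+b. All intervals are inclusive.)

Evaluate at each i in [0,7]:
  i=0: ✓ (witness j=0)
  i=1: ✓ (witness j=1)
  i=2: ✓ (witness j=3)
  i=3: ✓ (witness j=3)
  i=4: ✓ (witness j=4)
  i=5: ✓ (witness j=5)
  i=6: ✓ (witness j=6)
  i=7: ✓ (witness j=7)
Positions where it holds: {0, 1, 2, 3, 4, 5, 6, 7} → 8.

8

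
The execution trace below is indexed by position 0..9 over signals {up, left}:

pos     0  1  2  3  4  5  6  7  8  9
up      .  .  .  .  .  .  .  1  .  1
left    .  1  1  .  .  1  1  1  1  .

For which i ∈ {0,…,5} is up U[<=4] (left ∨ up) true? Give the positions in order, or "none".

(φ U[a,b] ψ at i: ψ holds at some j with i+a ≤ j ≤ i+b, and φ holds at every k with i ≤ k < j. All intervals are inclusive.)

Evaluate at each i in [0,5]:
  i=0: ✗ (lhs fails at k=0 before rhs at j=1)
  i=1: ✓ (rhs at j=1)
  i=2: ✓ (rhs at j=2)
  i=3: ✗ (lhs fails at k=3 before rhs at j=5)
  i=4: ✗ (lhs fails at k=4 before rhs at j=5)
  i=5: ✓ (rhs at j=5)

1, 2, 5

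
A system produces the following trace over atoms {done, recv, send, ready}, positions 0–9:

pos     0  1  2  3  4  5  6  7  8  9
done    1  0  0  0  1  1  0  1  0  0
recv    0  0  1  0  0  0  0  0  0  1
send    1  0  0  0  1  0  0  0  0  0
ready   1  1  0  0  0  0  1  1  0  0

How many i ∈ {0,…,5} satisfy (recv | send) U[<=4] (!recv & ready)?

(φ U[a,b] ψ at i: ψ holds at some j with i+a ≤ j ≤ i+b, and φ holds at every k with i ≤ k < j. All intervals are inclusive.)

Evaluate at each i in [0,5]:
  i=0: ✓ (rhs at j=0)
  i=1: ✓ (rhs at j=1)
  i=2: ✗ (lhs fails at k=3 before rhs at j=6)
  i=3: ✗ (lhs fails at k=3 before rhs at j=6)
  i=4: ✗ (lhs fails at k=5 before rhs at j=6)
  i=5: ✗ (lhs fails at k=5 before rhs at j=6)
Positions where it holds: {0, 1} → 2.

2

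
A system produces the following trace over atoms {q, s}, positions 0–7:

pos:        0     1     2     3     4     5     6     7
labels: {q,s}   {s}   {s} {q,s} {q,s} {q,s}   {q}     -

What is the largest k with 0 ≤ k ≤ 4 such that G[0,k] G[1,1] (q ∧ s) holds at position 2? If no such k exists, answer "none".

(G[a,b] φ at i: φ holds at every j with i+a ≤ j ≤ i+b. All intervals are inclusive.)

2

G[1,1] (q ∧ s) must hold from j=2 onward; find where it first fails.
  j=2: holds
  j=3: holds
  j=4: holds
  j=5: fails
Holds on [2,4], so largest k = 2.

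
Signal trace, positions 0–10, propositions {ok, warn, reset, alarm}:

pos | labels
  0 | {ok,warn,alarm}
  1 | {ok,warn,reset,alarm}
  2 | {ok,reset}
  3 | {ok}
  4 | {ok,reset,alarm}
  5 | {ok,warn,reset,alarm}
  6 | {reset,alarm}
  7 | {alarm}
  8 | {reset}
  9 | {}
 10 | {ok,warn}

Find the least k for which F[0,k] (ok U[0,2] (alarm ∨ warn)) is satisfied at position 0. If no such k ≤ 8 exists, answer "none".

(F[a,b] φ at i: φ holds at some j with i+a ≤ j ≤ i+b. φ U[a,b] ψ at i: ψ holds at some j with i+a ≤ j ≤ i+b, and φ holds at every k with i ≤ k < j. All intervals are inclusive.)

0

Scan j = 0,1,… for (ok U[0,2] (alarm ∨ warn)):
  j=0: holds
First hit at j=0, so smallest k = 0-0 = 0.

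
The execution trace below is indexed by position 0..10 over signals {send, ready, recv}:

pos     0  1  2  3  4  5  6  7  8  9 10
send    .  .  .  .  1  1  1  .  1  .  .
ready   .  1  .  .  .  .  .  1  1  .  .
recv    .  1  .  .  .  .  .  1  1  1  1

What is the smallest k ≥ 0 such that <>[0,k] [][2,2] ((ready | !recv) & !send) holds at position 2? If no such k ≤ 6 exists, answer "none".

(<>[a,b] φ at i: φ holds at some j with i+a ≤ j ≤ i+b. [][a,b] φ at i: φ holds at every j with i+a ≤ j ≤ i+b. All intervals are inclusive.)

Scan j = 2,3,… for [][2,2] ((ready | !recv) & !send):
  j=2: fails
  j=3: fails
  j=4: fails
  j=5: holds
First hit at j=5, so smallest k = 5-2 = 3.

3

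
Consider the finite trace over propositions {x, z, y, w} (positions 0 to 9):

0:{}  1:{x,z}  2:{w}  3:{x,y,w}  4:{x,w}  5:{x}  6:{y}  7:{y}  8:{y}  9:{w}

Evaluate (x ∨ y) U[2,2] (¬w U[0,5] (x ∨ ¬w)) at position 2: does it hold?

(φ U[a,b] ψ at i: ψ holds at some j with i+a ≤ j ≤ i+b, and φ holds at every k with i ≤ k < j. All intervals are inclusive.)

Need some j in [4,4] with (¬w U[0,5] (x ∨ ¬w)), and (x ∨ y) at every k in [2,j-1].
  j=4: (¬w U[0,5] (x ∨ ¬w)) holds, but (x ∨ y) fails at k=2 → not this j.
No j in the window works → until fails.

False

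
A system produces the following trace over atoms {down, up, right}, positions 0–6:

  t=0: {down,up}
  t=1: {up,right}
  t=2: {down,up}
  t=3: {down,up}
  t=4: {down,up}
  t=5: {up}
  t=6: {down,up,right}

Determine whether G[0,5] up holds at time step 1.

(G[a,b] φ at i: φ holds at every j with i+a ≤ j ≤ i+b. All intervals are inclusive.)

Check up at every j in [1,6]:
  j=1: true
  j=2: true
  j=3: true
  j=4: true
  j=5: true
  j=6: true
All positions satisfy it → formula holds.

Holds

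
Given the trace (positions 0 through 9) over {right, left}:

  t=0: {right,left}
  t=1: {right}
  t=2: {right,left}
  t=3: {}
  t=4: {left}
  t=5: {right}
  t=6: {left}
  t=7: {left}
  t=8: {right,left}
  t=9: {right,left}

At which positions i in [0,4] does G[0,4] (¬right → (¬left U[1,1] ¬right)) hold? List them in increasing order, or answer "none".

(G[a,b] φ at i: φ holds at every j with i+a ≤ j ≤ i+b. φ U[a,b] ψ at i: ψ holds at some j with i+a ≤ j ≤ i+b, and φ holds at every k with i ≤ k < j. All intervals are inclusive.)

Evaluate at each i in [0,4]:
  i=0: ✗ (fails at j=4)
  i=1: ✗ (fails at j=4)
  i=2: ✗ (fails at j=4)
  i=3: ✗ (fails at j=4)
  i=4: ✗ (fails at j=4)

none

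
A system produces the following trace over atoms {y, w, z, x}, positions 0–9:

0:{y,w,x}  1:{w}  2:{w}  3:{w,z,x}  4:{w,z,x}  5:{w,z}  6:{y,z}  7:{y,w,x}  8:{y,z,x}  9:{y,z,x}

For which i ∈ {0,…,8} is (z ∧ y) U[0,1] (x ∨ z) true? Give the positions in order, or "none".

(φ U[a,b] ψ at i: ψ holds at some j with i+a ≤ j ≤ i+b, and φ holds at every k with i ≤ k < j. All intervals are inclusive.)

0, 3, 4, 5, 6, 7, 8

Evaluate at each i in [0,8]:
  i=0: ✓ (rhs at j=0)
  i=1: ✗ (no rhs in [1,2])
  i=2: ✗ (lhs fails at k=2 before rhs at j=3)
  i=3: ✓ (rhs at j=3)
  i=4: ✓ (rhs at j=4)
  i=5: ✓ (rhs at j=5)
  i=6: ✓ (rhs at j=6)
  i=7: ✓ (rhs at j=7)
  i=8: ✓ (rhs at j=8)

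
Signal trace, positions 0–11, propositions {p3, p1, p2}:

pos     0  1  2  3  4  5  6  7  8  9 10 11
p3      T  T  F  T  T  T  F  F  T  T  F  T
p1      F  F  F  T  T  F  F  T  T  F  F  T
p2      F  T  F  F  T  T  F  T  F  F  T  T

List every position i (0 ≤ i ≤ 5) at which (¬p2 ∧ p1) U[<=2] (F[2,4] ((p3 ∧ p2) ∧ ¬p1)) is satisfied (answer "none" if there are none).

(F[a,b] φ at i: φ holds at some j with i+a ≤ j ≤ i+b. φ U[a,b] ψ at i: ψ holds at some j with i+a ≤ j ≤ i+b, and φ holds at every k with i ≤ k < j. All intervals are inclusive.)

1, 2, 3

Evaluate at each i in [0,5]:
  i=0: ✗ (lhs fails at k=0 before rhs at j=1)
  i=1: ✓ (rhs at j=1)
  i=2: ✓ (rhs at j=2)
  i=3: ✓ (rhs at j=3)
  i=4: ✗ (no rhs in [4,6])
  i=5: ✗ (no rhs in [5,7])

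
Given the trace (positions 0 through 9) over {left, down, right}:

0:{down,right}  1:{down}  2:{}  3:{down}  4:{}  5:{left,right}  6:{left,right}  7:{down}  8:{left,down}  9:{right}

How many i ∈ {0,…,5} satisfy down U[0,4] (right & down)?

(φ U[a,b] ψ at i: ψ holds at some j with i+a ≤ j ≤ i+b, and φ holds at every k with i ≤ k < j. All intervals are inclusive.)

Evaluate at each i in [0,5]:
  i=0: ✓ (rhs at j=0)
  i=1: ✗ (no rhs in [1,5])
  i=2: ✗ (no rhs in [2,6])
  i=3: ✗ (no rhs in [3,7])
  i=4: ✗ (no rhs in [4,8])
  i=5: ✗ (no rhs in [5,9])
Positions where it holds: {0} → 1.

1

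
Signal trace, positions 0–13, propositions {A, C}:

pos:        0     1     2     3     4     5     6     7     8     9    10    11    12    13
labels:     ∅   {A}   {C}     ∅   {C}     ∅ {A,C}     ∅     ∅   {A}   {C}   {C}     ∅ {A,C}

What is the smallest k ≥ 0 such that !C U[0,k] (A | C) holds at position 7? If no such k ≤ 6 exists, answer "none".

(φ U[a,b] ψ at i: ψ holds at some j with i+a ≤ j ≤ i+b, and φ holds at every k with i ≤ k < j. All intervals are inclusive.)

2

Need earliest j ≥ 7 with (A | C), and !C at every k in [7,j-1].
  j=7: rhs fails.
  j=8: rhs fails.
  j=9: rhs holds; lhs holds on [7,8]. k = 2.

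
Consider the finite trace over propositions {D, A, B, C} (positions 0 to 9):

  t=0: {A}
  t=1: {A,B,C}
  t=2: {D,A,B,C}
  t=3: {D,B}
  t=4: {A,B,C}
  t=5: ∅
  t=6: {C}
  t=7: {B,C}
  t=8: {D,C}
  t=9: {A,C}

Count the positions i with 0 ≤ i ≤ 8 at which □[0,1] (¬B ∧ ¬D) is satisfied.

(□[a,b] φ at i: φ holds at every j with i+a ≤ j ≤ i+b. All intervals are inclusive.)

1

Evaluate at each i in [0,8]:
  i=0: ✗ (fails at j=1)
  i=1: ✗ (fails at j=1)
  i=2: ✗ (fails at j=2)
  i=3: ✗ (fails at j=3)
  i=4: ✗ (fails at j=4)
  i=5: ✓ (all of [5,6])
  i=6: ✗ (fails at j=7)
  i=7: ✗ (fails at j=7)
  i=8: ✗ (fails at j=8)
Positions where it holds: {5} → 1.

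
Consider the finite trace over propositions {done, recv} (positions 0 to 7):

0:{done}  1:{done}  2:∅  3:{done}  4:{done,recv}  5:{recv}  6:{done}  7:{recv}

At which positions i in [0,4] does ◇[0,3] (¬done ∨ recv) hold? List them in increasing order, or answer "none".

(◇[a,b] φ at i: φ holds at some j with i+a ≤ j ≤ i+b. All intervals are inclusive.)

Evaluate at each i in [0,4]:
  i=0: ✓ (witness j=2)
  i=1: ✓ (witness j=2)
  i=2: ✓ (witness j=2)
  i=3: ✓ (witness j=4)
  i=4: ✓ (witness j=4)

0, 1, 2, 3, 4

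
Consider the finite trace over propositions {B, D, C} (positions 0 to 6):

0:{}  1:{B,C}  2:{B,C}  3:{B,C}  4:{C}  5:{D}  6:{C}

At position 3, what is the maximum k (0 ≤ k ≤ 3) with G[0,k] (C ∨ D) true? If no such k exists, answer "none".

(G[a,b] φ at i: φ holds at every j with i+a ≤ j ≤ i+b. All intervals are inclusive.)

(C ∨ D) must hold from j=3 onward; find where it first fails.
  j=3: holds
  j=4: holds
  j=5: holds
  j=6: holds
Holds through j=6; largest k = 3.

3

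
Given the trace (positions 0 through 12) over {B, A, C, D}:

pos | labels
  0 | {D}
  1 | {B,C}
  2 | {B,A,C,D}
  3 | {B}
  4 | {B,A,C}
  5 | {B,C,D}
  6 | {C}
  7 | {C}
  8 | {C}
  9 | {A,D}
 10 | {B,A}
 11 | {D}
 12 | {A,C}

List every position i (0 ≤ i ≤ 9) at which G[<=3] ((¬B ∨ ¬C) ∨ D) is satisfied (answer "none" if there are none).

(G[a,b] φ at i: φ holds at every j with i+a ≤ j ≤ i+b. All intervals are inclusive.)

5, 6, 7, 8, 9

Evaluate at each i in [0,9]:
  i=0: ✗ (fails at j=1)
  i=1: ✗ (fails at j=1)
  i=2: ✗ (fails at j=4)
  i=3: ✗ (fails at j=4)
  i=4: ✗ (fails at j=4)
  i=5: ✓ (all of [5,8])
  i=6: ✓ (all of [6,9])
  i=7: ✓ (all of [7,10])
  i=8: ✓ (all of [8,11])
  i=9: ✓ (all of [9,12])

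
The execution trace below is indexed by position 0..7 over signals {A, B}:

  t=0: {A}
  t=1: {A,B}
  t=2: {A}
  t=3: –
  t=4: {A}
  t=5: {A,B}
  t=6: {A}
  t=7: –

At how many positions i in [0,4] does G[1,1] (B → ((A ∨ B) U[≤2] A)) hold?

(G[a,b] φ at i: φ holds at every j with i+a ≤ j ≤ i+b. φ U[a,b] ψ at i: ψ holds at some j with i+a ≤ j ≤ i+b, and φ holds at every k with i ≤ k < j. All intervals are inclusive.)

Evaluate at each i in [0,4]:
  i=0: ✓ (all of [1,1])
  i=1: ✓ (all of [2,2])
  i=2: ✓ (all of [3,3])
  i=3: ✓ (all of [4,4])
  i=4: ✓ (all of [5,5])
Positions where it holds: {0, 1, 2, 3, 4} → 5.

5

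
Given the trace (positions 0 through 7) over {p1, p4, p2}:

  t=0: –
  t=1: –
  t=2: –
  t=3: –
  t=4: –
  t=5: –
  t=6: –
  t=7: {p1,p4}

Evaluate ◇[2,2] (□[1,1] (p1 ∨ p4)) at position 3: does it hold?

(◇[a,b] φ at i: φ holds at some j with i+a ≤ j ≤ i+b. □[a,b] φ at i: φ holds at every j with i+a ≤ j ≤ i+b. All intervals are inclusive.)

Check □[1,1] (p1 ∨ p4) at each j in [5,5]:
  j=5: fails at 6
No position in the window satisfies it → formula fails.

No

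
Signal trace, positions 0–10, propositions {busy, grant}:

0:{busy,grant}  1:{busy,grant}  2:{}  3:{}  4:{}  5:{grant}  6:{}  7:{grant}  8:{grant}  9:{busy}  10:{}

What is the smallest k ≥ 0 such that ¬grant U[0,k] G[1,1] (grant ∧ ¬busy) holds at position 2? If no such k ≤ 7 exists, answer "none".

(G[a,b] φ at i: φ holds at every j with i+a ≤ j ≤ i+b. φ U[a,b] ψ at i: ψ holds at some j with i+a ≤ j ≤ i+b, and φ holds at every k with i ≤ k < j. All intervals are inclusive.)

Need earliest j ≥ 2 with G[1,1] (grant ∧ ¬busy), and ¬grant at every k in [2,j-1].
  j=2: rhs fails.
  j=3: rhs fails.
  j=4: rhs holds; lhs holds on [2,3]. k = 2.

2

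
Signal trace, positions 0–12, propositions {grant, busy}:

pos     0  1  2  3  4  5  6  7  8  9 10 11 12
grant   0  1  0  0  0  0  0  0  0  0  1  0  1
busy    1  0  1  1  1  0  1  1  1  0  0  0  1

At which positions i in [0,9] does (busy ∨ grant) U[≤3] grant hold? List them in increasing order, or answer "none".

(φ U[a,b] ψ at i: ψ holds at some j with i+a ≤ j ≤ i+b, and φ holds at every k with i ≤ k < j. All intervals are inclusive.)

0, 1

Evaluate at each i in [0,9]:
  i=0: ✓ (rhs at j=1; lhs holds on [0,0])
  i=1: ✓ (rhs at j=1)
  i=2: ✗ (no rhs in [2,5])
  i=3: ✗ (no rhs in [3,6])
  i=4: ✗ (no rhs in [4,7])
  i=5: ✗ (no rhs in [5,8])
  i=6: ✗ (no rhs in [6,9])
  i=7: ✗ (lhs fails at k=9 before rhs at j=10)
  i=8: ✗ (lhs fails at k=9 before rhs at j=10)
  i=9: ✗ (lhs fails at k=9 before rhs at j=10)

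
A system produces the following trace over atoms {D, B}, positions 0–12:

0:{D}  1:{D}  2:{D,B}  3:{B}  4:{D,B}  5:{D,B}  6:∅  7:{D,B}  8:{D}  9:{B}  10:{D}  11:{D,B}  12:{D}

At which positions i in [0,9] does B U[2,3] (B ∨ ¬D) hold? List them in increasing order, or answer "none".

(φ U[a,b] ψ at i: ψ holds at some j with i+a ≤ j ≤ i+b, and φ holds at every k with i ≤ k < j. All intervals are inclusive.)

Evaluate at each i in [0,9]:
  i=0: ✗ (lhs fails at k=0 before rhs at j=2)
  i=1: ✗ (lhs fails at k=1 before rhs at j=3)
  i=2: ✓ (rhs at j=4; lhs holds on [2,3])
  i=3: ✓ (rhs at j=5; lhs holds on [3,4])
  i=4: ✓ (rhs at j=6; lhs holds on [4,5])
  i=5: ✗ (lhs fails at k=6 before rhs at j=7)
  i=6: ✗ (lhs fails at k=6 before rhs at j=9)
  i=7: ✗ (lhs fails at k=8 before rhs at j=9)
  i=8: ✗ (lhs fails at k=8 before rhs at j=11)
  i=9: ✗ (lhs fails at k=10 before rhs at j=11)

2, 3, 4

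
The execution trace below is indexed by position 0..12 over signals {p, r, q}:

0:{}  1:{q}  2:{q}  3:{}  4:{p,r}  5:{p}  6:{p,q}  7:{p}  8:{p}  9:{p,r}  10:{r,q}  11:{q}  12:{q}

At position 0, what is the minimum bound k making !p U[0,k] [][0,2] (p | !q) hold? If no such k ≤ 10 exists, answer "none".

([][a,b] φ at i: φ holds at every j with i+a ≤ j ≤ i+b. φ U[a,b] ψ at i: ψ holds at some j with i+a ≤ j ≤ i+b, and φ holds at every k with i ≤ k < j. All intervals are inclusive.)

Need earliest j ≥ 0 with [][0,2] (p | !q), and !p at every k in [0,j-1].
  j=0: rhs fails.
  j=1: rhs fails.
  j=2: rhs fails.
  j=3: rhs holds; lhs holds on [0,2]. k = 3.

3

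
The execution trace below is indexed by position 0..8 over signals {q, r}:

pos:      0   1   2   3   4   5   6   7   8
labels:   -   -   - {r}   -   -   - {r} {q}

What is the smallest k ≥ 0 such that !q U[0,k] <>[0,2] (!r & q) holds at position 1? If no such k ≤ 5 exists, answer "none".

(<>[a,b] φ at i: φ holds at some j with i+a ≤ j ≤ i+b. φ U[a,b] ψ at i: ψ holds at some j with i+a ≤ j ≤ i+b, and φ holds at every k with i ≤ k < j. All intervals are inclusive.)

5

Need earliest j ≥ 1 with <>[0,2] (!r & q), and !q at every k in [1,j-1].
  j=1: rhs fails.
  j=2: rhs fails.
  j=3: rhs fails.
  j=4: rhs fails.
  j=5: rhs fails.
  j=6: rhs holds; lhs holds on [1,5]. k = 5.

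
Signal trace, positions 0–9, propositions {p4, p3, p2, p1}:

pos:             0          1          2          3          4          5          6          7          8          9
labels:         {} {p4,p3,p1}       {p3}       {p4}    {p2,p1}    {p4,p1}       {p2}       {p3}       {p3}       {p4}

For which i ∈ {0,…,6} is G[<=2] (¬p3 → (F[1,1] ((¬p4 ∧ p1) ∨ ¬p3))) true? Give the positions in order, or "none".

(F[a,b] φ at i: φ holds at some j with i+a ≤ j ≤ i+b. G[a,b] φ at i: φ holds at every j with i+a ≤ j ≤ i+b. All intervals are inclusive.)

Evaluate at each i in [0,6]:
  i=0: ✗ (fails at j=0)
  i=1: ✓ (all of [1,3])
  i=2: ✓ (all of [2,4])
  i=3: ✓ (all of [3,5])
  i=4: ✗ (fails at j=6)
  i=5: ✗ (fails at j=6)
  i=6: ✗ (fails at j=6)

1, 2, 3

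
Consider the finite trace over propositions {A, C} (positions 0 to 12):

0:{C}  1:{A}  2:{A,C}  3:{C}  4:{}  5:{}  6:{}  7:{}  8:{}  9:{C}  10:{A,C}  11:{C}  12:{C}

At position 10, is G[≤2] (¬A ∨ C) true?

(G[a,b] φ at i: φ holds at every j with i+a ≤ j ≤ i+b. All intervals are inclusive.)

Holds

Check (¬A ∨ C) at every j in [10,12]:
  j=10: true
  j=11: true
  j=12: true
All positions satisfy it → formula holds.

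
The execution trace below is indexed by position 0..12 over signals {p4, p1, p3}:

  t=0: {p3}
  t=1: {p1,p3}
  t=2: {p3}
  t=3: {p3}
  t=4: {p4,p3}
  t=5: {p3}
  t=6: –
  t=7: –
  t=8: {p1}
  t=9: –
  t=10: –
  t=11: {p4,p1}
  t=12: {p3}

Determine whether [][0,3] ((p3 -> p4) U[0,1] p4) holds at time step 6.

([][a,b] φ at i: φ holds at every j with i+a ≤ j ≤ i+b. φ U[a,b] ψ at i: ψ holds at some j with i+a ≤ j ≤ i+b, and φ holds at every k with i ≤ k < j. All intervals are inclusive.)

False

Check ((p3 -> p4) U[0,1] p4) at every j in [6,9]:
  j=6: fails
  j=7: fails
  j=8: fails
  j=9: fails
Fails at j=6 → formula fails.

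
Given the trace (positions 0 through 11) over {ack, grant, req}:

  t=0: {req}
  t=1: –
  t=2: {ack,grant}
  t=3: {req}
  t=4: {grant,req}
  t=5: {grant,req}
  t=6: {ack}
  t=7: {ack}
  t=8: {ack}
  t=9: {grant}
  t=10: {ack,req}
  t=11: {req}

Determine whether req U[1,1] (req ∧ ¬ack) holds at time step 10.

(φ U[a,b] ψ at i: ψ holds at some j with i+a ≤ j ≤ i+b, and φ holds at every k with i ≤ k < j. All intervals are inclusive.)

Need some j in [11,11] with (req ∧ ¬ack), and req at every k in [10,j-1].
  j=11: (req ∧ ¬ack) holds; req holds at every k in [10,10] → satisfied.

Yes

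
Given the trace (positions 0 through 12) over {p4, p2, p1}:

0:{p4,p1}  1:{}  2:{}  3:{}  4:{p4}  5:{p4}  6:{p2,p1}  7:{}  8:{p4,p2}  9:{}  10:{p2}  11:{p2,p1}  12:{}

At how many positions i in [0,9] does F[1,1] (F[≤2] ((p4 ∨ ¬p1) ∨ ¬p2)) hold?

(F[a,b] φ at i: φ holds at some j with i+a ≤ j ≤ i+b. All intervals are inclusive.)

10

Evaluate at each i in [0,9]:
  i=0: ✓ (witness j=1)
  i=1: ✓ (witness j=2)
  i=2: ✓ (witness j=3)
  i=3: ✓ (witness j=4)
  i=4: ✓ (witness j=5)
  i=5: ✓ (witness j=6)
  i=6: ✓ (witness j=7)
  i=7: ✓ (witness j=8)
  i=8: ✓ (witness j=9)
  i=9: ✓ (witness j=10)
Positions where it holds: {0, 1, 2, 3, 4, 5, 6, 7, 8, 9} → 10.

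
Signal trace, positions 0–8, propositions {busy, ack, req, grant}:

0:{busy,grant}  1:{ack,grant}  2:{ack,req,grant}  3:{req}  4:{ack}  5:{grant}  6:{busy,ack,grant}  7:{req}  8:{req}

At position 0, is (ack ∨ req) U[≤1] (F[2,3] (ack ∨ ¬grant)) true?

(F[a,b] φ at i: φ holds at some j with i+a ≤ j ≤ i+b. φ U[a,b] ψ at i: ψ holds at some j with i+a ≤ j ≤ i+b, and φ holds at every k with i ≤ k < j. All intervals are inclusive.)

Need some j in [0,1] with F[2,3] (ack ∨ ¬grant), and (ack ∨ req) at every k in [0,j-1].
  j=0: F[2,3] (ack ∨ ¬grant) holds; no prefix to check → satisfied.

True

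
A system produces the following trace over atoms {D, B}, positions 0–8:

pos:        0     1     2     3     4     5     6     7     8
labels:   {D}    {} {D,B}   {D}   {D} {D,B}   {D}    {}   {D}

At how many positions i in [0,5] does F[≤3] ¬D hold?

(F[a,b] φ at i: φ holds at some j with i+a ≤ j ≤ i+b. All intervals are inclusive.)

4

Evaluate at each i in [0,5]:
  i=0: ✓ (witness j=1)
  i=1: ✓ (witness j=1)
  i=2: ✗ (none in [2,5])
  i=3: ✗ (none in [3,6])
  i=4: ✓ (witness j=7)
  i=5: ✓ (witness j=7)
Positions where it holds: {0, 1, 4, 5} → 4.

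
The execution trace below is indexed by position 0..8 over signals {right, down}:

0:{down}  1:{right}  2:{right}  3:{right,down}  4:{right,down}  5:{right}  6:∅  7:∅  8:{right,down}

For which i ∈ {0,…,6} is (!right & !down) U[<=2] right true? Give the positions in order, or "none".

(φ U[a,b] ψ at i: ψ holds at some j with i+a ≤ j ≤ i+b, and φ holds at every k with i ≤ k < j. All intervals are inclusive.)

1, 2, 3, 4, 5, 6

Evaluate at each i in [0,6]:
  i=0: ✗ (lhs fails at k=0 before rhs at j=1)
  i=1: ✓ (rhs at j=1)
  i=2: ✓ (rhs at j=2)
  i=3: ✓ (rhs at j=3)
  i=4: ✓ (rhs at j=4)
  i=5: ✓ (rhs at j=5)
  i=6: ✓ (rhs at j=8; lhs holds on [6,7])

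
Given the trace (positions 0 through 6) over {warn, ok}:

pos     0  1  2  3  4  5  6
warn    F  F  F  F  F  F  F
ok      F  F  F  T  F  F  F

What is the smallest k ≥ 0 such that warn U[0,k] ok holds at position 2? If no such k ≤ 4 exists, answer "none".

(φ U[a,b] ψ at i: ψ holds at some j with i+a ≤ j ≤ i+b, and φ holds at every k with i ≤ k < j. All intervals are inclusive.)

none

Need earliest j ≥ 2 with ok, and warn at every k in [2,j-1].
  j=2: rhs fails.
  j=3: rhs holds but lhs fails at k=2.
  j=4: rhs fails.
  j=5: rhs fails.
  j=6: rhs fails.
No witness within the range → none.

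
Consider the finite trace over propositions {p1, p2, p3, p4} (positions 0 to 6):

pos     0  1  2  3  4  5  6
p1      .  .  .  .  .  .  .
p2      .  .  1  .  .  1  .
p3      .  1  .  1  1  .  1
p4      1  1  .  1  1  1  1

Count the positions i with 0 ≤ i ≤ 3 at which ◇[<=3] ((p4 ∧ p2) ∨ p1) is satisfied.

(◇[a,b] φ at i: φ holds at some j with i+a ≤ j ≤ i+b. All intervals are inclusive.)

Evaluate at each i in [0,3]:
  i=0: ✗ (none in [0,3])
  i=1: ✗ (none in [1,4])
  i=2: ✓ (witness j=5)
  i=3: ✓ (witness j=5)
Positions where it holds: {2, 3} → 2.

2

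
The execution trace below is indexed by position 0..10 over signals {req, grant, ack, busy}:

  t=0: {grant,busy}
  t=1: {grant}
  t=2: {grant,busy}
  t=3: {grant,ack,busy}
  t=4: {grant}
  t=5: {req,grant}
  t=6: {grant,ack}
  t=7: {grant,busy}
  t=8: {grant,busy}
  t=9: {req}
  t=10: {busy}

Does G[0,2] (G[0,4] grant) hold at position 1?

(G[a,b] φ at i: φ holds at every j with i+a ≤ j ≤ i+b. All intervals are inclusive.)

Holds

Check G[0,4] grant at every j in [1,3]:
  j=1: holds on [1,5]
  j=2: holds on [2,6]
  j=3: holds on [3,7]
All positions satisfy it → formula holds.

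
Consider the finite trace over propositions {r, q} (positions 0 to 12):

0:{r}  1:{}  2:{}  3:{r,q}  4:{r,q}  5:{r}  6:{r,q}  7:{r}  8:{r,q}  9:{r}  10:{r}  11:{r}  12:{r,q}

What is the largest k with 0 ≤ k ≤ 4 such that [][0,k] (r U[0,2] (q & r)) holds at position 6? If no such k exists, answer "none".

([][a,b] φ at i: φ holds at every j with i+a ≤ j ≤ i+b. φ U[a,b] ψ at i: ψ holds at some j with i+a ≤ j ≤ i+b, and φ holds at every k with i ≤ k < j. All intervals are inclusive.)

(r U[0,2] (q & r)) must hold from j=6 onward; find where it first fails.
  j=6: holds
  j=7: holds
  j=8: holds
  j=9: fails
Holds on [6,8], so largest k = 2.

2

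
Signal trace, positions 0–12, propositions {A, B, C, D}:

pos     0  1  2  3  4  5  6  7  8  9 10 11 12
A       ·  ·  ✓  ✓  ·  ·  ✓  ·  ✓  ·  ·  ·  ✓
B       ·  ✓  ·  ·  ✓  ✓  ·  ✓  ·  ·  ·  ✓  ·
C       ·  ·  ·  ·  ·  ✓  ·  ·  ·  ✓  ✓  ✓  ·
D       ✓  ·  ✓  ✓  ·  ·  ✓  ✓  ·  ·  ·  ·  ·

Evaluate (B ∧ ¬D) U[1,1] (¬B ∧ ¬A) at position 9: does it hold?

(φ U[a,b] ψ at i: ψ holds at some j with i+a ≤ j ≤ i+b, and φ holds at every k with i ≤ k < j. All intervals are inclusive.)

Does not hold

Need some j in [10,10] with (¬B ∧ ¬A), and (B ∧ ¬D) at every k in [9,j-1].
  j=10: (¬B ∧ ¬A) holds, but (B ∧ ¬D) fails at k=9 → not this j.
No j in the window works → until fails.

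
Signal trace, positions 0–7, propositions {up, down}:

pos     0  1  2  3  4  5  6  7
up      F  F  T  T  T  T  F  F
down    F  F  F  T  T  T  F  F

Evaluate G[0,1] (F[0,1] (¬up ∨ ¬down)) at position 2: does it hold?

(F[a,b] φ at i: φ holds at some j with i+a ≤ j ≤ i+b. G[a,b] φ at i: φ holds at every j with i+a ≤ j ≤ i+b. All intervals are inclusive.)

Does not hold

Check F[0,1] (¬up ∨ ¬down) at every j in [2,3]:
  j=2: holds (witness at 2)
  j=3: fails (none in [3,4])
Fails at j=3 → formula fails.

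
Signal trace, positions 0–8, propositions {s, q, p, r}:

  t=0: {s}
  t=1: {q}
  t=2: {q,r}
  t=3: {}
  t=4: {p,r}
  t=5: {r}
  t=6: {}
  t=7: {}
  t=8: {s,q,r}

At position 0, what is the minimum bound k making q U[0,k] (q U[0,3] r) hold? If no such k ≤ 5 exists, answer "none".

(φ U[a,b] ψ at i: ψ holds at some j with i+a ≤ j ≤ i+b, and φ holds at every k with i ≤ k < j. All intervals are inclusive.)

Need earliest j ≥ 0 with (q U[0,3] r), and q at every k in [0,j-1].
  j=0: rhs fails.
  j=1: rhs holds but lhs fails at k=0.
  j=2: rhs holds but lhs fails at k=0.
  j=3: rhs fails.
  j=4: rhs holds but lhs fails at k=0.
  j=5: rhs holds but lhs fails at k=0.
No witness within the range → none.

none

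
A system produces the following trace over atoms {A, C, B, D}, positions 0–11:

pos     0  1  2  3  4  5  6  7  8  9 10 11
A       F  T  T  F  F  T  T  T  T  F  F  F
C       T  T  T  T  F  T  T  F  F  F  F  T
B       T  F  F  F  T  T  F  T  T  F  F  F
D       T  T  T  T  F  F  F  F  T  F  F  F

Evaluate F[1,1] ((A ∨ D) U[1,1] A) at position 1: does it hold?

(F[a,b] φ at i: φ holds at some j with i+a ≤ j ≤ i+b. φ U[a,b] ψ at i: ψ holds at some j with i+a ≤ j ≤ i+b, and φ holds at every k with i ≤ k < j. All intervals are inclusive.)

False

Check ((A ∨ D) U[1,1] A) at each j in [2,2]:
  j=2: fails
No position in the window satisfies it → formula fails.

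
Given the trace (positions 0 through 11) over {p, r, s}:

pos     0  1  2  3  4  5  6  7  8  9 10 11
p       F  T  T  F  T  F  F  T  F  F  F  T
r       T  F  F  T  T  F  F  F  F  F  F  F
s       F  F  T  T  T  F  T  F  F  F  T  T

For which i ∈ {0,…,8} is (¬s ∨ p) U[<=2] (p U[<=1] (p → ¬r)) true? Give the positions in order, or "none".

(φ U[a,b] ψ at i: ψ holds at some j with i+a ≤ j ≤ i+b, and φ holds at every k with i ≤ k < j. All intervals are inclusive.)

0, 1, 2, 3, 4, 5, 6, 7, 8

Evaluate at each i in [0,8]:
  i=0: ✓ (rhs at j=0)
  i=1: ✓ (rhs at j=1)
  i=2: ✓ (rhs at j=2)
  i=3: ✓ (rhs at j=3)
  i=4: ✓ (rhs at j=4)
  i=5: ✓ (rhs at j=5)
  i=6: ✓ (rhs at j=6)
  i=7: ✓ (rhs at j=7)
  i=8: ✓ (rhs at j=8)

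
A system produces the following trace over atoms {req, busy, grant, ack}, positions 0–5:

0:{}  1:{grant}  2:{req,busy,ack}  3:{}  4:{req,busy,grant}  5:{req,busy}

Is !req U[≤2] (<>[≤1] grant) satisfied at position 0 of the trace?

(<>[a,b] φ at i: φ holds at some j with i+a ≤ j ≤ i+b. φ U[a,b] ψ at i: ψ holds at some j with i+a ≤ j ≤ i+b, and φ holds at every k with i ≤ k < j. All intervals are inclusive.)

Need some j in [0,2] with <>[≤1] grant, and !req at every k in [0,j-1].
  j=0: <>[≤1] grant holds; no prefix to check → satisfied.

True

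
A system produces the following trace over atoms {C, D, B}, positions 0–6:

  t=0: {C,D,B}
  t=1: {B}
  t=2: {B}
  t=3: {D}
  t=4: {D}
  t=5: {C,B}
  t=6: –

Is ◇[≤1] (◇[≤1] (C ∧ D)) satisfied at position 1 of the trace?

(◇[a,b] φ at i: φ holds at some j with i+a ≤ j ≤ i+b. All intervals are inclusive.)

Check ◇[≤1] (C ∧ D) at each j in [1,2]:
  j=1: fails (none in [1,2])
  j=2: fails (none in [2,3])
No position in the window satisfies it → formula fails.

No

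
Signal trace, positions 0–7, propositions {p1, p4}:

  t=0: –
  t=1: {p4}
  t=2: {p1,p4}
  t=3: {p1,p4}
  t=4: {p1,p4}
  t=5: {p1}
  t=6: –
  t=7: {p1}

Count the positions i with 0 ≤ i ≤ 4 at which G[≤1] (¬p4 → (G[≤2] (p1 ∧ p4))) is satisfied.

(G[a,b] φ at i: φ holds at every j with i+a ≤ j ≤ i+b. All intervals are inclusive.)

3

Evaluate at each i in [0,4]:
  i=0: ✗ (fails at j=0)
  i=1: ✓ (all of [1,2])
  i=2: ✓ (all of [2,3])
  i=3: ✓ (all of [3,4])
  i=4: ✗ (fails at j=5)
Positions where it holds: {1, 2, 3} → 3.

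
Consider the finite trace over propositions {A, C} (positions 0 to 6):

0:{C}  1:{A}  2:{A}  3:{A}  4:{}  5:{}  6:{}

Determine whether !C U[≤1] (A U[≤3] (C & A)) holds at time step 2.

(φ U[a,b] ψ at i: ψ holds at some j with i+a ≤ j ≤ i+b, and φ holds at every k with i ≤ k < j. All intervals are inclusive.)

Does not hold

Need some j in [2,3] with (A U[≤3] (C & A)), and !C at every k in [2,j-1].
  j=2: (A U[≤3] (C & A)) — fails.
  j=3: (A U[≤3] (C & A)) — fails.
No j in the window works → until fails.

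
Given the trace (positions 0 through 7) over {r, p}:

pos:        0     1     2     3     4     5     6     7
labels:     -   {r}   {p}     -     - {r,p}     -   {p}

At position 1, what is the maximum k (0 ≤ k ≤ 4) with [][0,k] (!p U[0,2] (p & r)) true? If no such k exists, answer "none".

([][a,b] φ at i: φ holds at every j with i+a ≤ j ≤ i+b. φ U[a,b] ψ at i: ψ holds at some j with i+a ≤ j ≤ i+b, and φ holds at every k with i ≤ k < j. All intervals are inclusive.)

(!p U[0,2] (p & r)) must hold from j=1 onward; find where it first fails.
  j=1: fails → no k works.

none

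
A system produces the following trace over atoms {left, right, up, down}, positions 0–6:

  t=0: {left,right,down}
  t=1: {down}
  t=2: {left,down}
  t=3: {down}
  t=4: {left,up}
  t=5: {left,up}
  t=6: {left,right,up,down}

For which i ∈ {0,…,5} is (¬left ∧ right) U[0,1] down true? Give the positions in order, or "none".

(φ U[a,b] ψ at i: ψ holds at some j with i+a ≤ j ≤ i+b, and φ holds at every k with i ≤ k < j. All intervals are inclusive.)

0, 1, 2, 3

Evaluate at each i in [0,5]:
  i=0: ✓ (rhs at j=0)
  i=1: ✓ (rhs at j=1)
  i=2: ✓ (rhs at j=2)
  i=3: ✓ (rhs at j=3)
  i=4: ✗ (no rhs in [4,5])
  i=5: ✗ (lhs fails at k=5 before rhs at j=6)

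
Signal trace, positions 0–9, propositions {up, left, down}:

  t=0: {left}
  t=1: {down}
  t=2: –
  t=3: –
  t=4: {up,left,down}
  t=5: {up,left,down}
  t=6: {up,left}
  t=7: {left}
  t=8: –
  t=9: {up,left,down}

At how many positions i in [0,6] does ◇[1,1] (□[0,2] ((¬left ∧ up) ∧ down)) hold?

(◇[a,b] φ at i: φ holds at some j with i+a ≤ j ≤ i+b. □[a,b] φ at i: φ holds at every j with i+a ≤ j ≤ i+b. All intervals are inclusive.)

0

Evaluate at each i in [0,6]:
  i=0: ✗ (none in [1,1])
  i=1: ✗ (none in [2,2])
  i=2: ✗ (none in [3,3])
  i=3: ✗ (none in [4,4])
  i=4: ✗ (none in [5,5])
  i=5: ✗ (none in [6,6])
  i=6: ✗ (none in [7,7])
Positions where it holds: {} → 0.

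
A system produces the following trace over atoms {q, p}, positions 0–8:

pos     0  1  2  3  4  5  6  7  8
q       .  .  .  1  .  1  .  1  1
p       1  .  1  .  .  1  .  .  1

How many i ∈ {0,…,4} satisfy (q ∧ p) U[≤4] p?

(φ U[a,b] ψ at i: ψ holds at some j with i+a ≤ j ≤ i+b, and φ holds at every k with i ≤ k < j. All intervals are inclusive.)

Evaluate at each i in [0,4]:
  i=0: ✓ (rhs at j=0)
  i=1: ✗ (lhs fails at k=1 before rhs at j=2)
  i=2: ✓ (rhs at j=2)
  i=3: ✗ (lhs fails at k=3 before rhs at j=5)
  i=4: ✗ (lhs fails at k=4 before rhs at j=5)
Positions where it holds: {0, 2} → 2.

2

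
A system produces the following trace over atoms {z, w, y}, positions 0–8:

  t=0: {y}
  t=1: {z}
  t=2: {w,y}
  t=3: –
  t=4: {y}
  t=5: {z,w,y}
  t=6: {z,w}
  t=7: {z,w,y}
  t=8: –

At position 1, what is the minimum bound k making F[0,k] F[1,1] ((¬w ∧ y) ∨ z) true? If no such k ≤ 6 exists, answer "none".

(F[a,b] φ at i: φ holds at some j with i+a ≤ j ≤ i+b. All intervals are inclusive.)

2

Scan j = 1,2,… for F[1,1] ((¬w ∧ y) ∨ z):
  j=1: fails
  j=2: fails
  j=3: holds
First hit at j=3, so smallest k = 3-1 = 2.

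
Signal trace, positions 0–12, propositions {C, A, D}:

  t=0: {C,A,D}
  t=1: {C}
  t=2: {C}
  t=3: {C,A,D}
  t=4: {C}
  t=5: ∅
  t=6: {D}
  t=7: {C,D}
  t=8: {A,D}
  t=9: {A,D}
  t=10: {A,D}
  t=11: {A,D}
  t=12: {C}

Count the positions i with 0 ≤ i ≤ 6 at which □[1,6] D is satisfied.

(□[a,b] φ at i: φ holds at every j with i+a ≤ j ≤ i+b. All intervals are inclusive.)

Evaluate at each i in [0,6]:
  i=0: ✗ (fails at j=1)
  i=1: ✗ (fails at j=2)
  i=2: ✗ (fails at j=4)
  i=3: ✗ (fails at j=4)
  i=4: ✗ (fails at j=5)
  i=5: ✓ (all of [6,11])
  i=6: ✗ (fails at j=12)
Positions where it holds: {5} → 1.

1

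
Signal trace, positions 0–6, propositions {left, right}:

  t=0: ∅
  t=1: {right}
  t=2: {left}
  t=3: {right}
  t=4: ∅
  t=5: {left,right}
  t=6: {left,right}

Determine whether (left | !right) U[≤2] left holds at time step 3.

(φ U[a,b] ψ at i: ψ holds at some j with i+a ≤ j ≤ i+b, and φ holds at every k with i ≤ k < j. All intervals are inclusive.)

Need some j in [3,5] with left, and (left | !right) at every k in [3,j-1].
  j=3: left false.
  j=4: left false.
  j=5: left holds, but (left | !right) fails at k=3 → not this j.
No j in the window works → until fails.

No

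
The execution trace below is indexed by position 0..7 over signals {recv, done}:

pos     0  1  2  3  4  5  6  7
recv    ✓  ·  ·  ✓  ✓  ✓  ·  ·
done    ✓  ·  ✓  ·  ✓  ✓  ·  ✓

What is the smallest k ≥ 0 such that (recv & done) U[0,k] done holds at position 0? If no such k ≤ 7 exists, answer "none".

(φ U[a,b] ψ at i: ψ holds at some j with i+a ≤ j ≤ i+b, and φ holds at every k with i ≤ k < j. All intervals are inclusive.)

0

Need earliest j ≥ 0 with done, and (recv & done) at every k in [0,j-1].
  j=0: rhs holds (empty prefix). k = 0.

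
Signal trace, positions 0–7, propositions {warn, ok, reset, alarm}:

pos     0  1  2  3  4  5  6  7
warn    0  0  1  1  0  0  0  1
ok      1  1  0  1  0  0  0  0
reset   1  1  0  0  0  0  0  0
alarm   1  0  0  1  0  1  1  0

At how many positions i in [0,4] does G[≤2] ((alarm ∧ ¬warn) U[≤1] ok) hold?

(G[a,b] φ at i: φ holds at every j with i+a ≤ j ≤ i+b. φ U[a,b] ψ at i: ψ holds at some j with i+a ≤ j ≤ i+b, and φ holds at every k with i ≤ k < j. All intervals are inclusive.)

0

Evaluate at each i in [0,4]:
  i=0: ✗ (fails at j=2)
  i=1: ✗ (fails at j=2)
  i=2: ✗ (fails at j=2)
  i=3: ✗ (fails at j=4)
  i=4: ✗ (fails at j=4)
Positions where it holds: {} → 0.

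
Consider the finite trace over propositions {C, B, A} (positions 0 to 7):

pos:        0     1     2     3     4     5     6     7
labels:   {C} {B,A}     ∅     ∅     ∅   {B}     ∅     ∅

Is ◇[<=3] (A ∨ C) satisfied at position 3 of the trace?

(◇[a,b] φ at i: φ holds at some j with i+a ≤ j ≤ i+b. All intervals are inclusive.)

Check (A ∨ C) at each j in [3,6]:
  j=3: false
  j=4: false
  j=5: false
  j=6: false
No position in the window satisfies it → formula fails.

False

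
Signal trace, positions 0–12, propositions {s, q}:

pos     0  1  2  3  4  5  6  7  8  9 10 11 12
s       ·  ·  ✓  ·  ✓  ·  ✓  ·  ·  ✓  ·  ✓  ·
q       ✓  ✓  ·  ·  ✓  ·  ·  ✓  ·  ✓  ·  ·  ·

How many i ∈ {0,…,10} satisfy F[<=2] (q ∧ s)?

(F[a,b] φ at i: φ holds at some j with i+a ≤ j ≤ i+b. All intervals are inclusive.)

6

Evaluate at each i in [0,10]:
  i=0: ✗ (none in [0,2])
  i=1: ✗ (none in [1,3])
  i=2: ✓ (witness j=4)
  i=3: ✓ (witness j=4)
  i=4: ✓ (witness j=4)
  i=5: ✗ (none in [5,7])
  i=6: ✗ (none in [6,8])
  i=7: ✓ (witness j=9)
  i=8: ✓ (witness j=9)
  i=9: ✓ (witness j=9)
  i=10: ✗ (none in [10,12])
Positions where it holds: {2, 3, 4, 7, 8, 9} → 6.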